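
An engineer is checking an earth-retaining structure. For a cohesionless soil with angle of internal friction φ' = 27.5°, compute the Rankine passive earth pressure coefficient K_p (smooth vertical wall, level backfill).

K_p = (1 + sin φ)/(1 − sin φ) = tan²(45° + 27.5°/2) = 2.716.

2.72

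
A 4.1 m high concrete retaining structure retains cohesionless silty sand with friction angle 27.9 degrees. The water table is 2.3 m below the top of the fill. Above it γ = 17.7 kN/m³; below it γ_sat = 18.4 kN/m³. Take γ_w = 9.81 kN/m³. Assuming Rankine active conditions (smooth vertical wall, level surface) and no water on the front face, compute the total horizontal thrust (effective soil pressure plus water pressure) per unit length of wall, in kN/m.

64.5 kN/m

K_a = tan²(45° − φ/2) = 0.3625.
γ' = 18.4 − 9.81 = 8.590 kN/m³. Depth below WT = 1.8 m.
σ'_h at WT = K_a γ d_w = 14.76 kPa; at base = 14.76 + K_a γ' × 1.8 = 20.36 kPa.
P₁ (0–2.3 m) = ½×14.76×2.3 = 16.97. P₂ (2.3–4.1 m) = ½(14.76+20.36)×1.8 = 31.60.
P_w = ½ γ_w h₂² = 0.5×9.81×1.8² = 15.89. Total = 16.97+31.60+15.89 = 64.47 kN/m.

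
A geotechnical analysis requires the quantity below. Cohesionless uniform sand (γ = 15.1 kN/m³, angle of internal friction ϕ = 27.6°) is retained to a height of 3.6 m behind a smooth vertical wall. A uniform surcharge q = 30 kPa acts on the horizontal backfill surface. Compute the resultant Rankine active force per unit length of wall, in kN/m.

K_a = tan²(45° − φ/2) = 0.3668.
Soil triangle: ½ K_a γ H² = 0.5×0.3668×15.1×3.6² = 35.89 kN/m.
Surcharge rectangle: K_a q H = 0.3668×30×3.6 = 39.61 kN/m.
Total = 35.89 + 39.61 = 75.50 kN/m.

75.5 kN/m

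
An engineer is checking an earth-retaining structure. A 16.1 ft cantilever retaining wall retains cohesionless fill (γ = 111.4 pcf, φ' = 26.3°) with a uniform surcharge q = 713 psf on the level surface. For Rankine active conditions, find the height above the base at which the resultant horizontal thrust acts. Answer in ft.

K_a = 0.3859.
Triangular part P₁ = ½K_aγH² = 5572 at H/3 = 5.367 ft; rectangular part P₂ = K_a q H = 4430 at H/2 = 8.050 ft.
ȳ = (P₁·5.367 + P₂·8.050)/(P₁+P₂) = 6.555 ft.

6.56 ft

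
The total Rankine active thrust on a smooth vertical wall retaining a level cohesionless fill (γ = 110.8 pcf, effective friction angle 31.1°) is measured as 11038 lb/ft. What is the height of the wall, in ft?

K_a = 0.3188. P_a = ½ K_a γ H² ⇒ H = √(2P_a/(K_a γ)).
H = √(2×11038/(0.3188×110.8)) = 25.00 ft.

25.0 ft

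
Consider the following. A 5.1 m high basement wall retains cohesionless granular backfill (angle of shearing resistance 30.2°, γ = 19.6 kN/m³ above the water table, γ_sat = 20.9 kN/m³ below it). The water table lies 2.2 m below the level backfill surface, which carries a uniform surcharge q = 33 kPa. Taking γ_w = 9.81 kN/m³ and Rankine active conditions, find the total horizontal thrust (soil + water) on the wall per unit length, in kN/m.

K_a = tan²(45° − φ/2) = 0.3307.
γ' = 20.9 − 9.81 = 11.09 kN/m³. h₂ = H − d_w = 2.9 m.
σ'_h: at surface K_a·q = 10.91; at WT K_a(q+γd_w) = 25.17; at base K_a(q+γd_w+γ'h₂) = 35.80 kPa.
P₁ = ½(10.91+25.17)×2.2 = 39.69; P₂ = ½(25.17+35.80)×2.9 = 88.41; P_w = ½γ_w h₂² = 41.25.
Total = 39.69+88.41+41.25 = 169.4 kN/m.

169 kN/m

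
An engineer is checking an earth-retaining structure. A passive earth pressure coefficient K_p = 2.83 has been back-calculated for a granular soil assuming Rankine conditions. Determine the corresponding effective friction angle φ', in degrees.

28.5°

K_p = (1+sin φ)/(1−sin φ) ⇒ sin φ = (K_p − 1)/(K_p + 1) = 0.4778.
φ = arcsin(0.4778) = 28.54°.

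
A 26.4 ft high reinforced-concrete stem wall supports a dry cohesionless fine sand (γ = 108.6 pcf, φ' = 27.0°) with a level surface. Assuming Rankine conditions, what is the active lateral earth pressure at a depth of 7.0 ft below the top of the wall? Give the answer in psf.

285 psf

K_a = (1 − sin φ)/(1 + sin φ) = 0.3755.
σ_h = K_a γ z = 0.3755 × 108.6 × 7.0 = 285.5 psf.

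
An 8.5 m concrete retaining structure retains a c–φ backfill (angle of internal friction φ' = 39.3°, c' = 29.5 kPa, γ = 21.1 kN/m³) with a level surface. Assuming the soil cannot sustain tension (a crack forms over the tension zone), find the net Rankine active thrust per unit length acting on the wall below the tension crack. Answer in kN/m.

16.0 kN/m

K_a = 0.2245; √K_a = 0.4738.
Tension-crack depth z_c = 2c/(γ√K_a) = 2×29.5/(21.1×0.4738) = 5.902 m.
σ_a at base = K_a γ H − 2c√K_a = 0.2245×21.1×8.5 − 2×29.5×0.4738 = 12.30 kPa.
P_a = ½ × 12.30 × (H − z_c) = 0.5×12.30×2.598 = 15.98 kN/m.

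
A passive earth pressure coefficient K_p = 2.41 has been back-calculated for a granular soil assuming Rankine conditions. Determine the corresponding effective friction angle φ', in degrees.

24.4°

K_p = (1+sin φ)/(1−sin φ) ⇒ sin φ = (K_p − 1)/(K_p + 1) = 0.4135.
φ = arcsin(0.4135) = 24.42°.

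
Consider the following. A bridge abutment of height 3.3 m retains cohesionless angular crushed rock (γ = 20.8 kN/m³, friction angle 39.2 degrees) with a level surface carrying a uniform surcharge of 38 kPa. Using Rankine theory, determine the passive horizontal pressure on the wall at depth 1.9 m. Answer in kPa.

344 kPa

K_p = (1 + sin φ)/(1 − sin φ) = 4.435.
σ_v = γz + q = 20.8 × 1.9 + 38 = 77.52 kPa.
σ_h = K_p σ_v = 4.435 × 77.52 = 343.8 kPa.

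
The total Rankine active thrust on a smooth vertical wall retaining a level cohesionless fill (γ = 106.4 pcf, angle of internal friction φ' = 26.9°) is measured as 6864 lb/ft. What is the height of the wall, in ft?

18.5 ft

K_a = 0.3770. P_a = ½ K_a γ H² ⇒ H = √(2P_a/(K_a γ)).
H = √(2×6864/(0.3770×106.4)) = 18.50 ft.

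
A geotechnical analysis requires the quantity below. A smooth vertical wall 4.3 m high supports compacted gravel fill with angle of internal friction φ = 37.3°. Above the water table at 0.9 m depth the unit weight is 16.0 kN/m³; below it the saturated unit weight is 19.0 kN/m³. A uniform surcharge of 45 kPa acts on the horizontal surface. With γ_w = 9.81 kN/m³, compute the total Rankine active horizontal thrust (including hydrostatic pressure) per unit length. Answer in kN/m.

131 kN/m

K_a = tan²(45° − φ/2) = 0.2453.
γ' = 19.0 − 9.81 = 9.190 kN/m³. h₂ = H − d_w = 3.4 m.
σ'_h: at surface K_a·q = 11.04; at WT K_a(q+γd_w) = 14.57; at base K_a(q+γd_w+γ'h₂) = 22.24 kPa.
P₁ = ½(11.04+14.57)×0.9 = 11.53; P₂ = ½(14.57+22.24)×3.4 = 62.58; P_w = ½γ_w h₂² = 56.70.
Total = 11.53+62.58+56.70 = 130.8 kN/m.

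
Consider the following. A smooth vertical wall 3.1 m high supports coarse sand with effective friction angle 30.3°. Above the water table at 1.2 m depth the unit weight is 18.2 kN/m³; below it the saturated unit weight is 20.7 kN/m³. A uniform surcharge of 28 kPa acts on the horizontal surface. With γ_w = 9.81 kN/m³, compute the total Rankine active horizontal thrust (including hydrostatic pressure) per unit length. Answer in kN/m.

70.7 kN/m

K_a = tan²(45° − φ/2) = 0.3293.
γ' = 20.7 − 9.81 = 10.89 kN/m³. h₂ = H − d_w = 1.9 m.
σ'_h: at surface K_a·q = 9.221; at WT K_a(q+γd_w) = 16.41; at base K_a(q+γd_w+γ'h₂) = 23.23 kPa.
P₁ = ½(9.221+16.41)×1.2 = 15.38; P₂ = ½(16.41+23.23)×1.9 = 37.66; P_w = ½γ_w h₂² = 17.71.
Total = 15.38+37.66+17.71 = 70.75 kN/m.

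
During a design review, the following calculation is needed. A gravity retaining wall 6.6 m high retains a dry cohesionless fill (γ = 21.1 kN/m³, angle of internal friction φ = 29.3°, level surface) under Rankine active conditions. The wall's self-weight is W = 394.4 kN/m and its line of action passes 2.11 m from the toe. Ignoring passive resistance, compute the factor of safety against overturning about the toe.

K_a = tan²(45° − 29.3°/2) = 0.3428.
P_a = ½K_aγH² = 0.5×0.3428×21.1×6.6² = 157.6 kN/m, acting at H/3 = 2.200 m above the base.
Overturning moment M_o = P_a × H/3 = 157.6 × 2.200 = 346.6.
Resisting moment M_r = W × 2.11 = 394.4 × 2.11 = 832.2.
FS_overturning = M_r/M_o = 832.2/346.6 = 2.401.

2.40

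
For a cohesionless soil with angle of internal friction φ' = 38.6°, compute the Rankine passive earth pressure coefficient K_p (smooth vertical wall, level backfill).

K_p = (1 + sin φ)/(1 − sin φ) = tan²(45° + 38.6°/2) = 4.317.

4.32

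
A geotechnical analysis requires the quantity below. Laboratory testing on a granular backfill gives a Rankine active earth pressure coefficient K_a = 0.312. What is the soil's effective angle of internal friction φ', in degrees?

31.6°

K_a = tan²(45° − φ/2) ⇒ 45° − φ/2 = arctan(√0.312) = 29.19°.
φ = 2(45° − 29.19°) = 31.63°.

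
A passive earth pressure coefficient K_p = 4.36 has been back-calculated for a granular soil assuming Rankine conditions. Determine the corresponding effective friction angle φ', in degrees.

K_p = (1+sin φ)/(1−sin φ) ⇒ sin φ = (K_p − 1)/(K_p + 1) = 0.6269.
φ = arcsin(0.6269) = 38.82°.

38.8°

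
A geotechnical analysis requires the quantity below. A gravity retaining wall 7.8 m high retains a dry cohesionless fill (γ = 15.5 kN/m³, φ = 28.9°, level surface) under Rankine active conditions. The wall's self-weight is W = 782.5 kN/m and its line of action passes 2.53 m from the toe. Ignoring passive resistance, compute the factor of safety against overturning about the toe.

4.64

K_a = tan²(45° − 28.9°/2) = 0.3484.
P_a = ½K_aγH² = 0.5×0.3484×15.5×7.8² = 164.3 kN/m, acting at H/3 = 2.600 m above the base.
Overturning moment M_o = P_a × H/3 = 164.3 × 2.600 = 427.1.
Resisting moment M_r = W × 2.53 = 782.5 × 2.53 = 1980.
FS_overturning = M_r/M_o = 1980/427.1 = 4.636.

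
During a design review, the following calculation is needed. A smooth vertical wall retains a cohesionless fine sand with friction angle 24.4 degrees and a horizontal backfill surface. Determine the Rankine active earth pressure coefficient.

K_a = tan²(45° − φ/2) = tan²(32.80°) = 0.4153.

0.415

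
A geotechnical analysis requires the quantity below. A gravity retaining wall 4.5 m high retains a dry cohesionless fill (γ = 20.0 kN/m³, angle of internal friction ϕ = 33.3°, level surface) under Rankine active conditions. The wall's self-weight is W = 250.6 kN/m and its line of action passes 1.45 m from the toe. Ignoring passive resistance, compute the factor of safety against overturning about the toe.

K_a = tan²(45° − 33.3°/2) = 0.2911.
P_a = ½K_aγH² = 0.5×0.2911×20.0×4.5² = 58.96 kN/m, acting at H/3 = 1.500 m above the base.
Overturning moment M_o = P_a × H/3 = 58.96 × 1.500 = 88.43.
Resisting moment M_r = W × 1.45 = 250.6 × 1.45 = 363.4.
FS_overturning = M_r/M_o = 363.4/88.43 = 4.109.

4.11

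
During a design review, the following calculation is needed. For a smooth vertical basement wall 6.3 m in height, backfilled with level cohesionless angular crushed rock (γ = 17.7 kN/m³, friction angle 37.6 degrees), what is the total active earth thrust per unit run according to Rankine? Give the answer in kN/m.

85.0 kN/m

K_a = tan²(45° − φ/2) = 0.2421.
P_a = ½ K_a γ H² = 0.5 × 0.2421 × 17.7 × 6.3² = 85.05 kN/m.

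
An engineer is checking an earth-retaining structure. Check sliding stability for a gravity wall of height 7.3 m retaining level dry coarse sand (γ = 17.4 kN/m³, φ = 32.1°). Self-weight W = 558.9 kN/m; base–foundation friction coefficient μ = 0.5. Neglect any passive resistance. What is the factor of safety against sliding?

1.97

K_a = tan²(45° − 32.1°/2) = 0.3060.
P_a = ½K_aγH² = 0.5×0.3060×17.4×7.3² = 141.9 kN/m, acting at H/3 = 2.433 m above the base.
FS_sliding = μW / P_a = 0.5×558.9 / 141.9 = 1.970.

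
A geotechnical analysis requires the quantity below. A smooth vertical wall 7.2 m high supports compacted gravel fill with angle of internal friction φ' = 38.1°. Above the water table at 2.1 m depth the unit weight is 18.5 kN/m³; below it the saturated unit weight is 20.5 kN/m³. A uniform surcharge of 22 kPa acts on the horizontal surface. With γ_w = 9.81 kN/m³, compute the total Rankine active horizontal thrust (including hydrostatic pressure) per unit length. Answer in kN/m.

K_a = tan²(45° − φ/2) = 0.2368.
γ' = 20.5 − 9.81 = 10.69 kN/m³. h₂ = H − d_w = 5.1 m.
σ'_h: at surface K_a·q = 5.210; at WT K_a(q+γd_w) = 14.41; at base K_a(q+γd_w+γ'h₂) = 27.32 kPa.
P₁ = ½(5.210+14.41)×2.1 = 20.60; P₂ = ½(14.41+27.32)×5.1 = 106.4; P_w = ½γ_w h₂² = 127.6.
Total = 20.60+106.4+127.6 = 254.6 kN/m.

255 kN/m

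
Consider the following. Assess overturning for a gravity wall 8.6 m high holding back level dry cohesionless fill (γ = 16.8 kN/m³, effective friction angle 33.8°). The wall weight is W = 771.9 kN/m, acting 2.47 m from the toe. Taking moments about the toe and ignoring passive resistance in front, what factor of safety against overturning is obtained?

K_a = tan²(45° − 33.8°/2) = 0.2851.
P_a = ½K_aγH² = 0.5×0.2851×16.8×8.6² = 177.1 kN/m, acting at H/3 = 2.867 m above the base.
Overturning moment M_o = P_a × H/3 = 177.1 × 2.867 = 507.8.
Resisting moment M_r = W × 2.47 = 771.9 × 2.47 = 1907.
FS_overturning = M_r/M_o = 1907/507.8 = 3.755.

3.75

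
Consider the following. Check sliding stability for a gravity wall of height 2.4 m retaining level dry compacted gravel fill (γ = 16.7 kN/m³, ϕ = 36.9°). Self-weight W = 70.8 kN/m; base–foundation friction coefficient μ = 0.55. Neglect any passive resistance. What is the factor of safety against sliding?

K_a = tan²(45° − 36.9°/2) = 0.2497.
P_a = ½K_aγH² = 0.5×0.2497×16.7×2.4² = 12.01 kN/m, acting at H/3 = 0.8000 m above the base.
FS_sliding = μW / P_a = 0.55×70.8 / 12.01 = 3.243.

3.24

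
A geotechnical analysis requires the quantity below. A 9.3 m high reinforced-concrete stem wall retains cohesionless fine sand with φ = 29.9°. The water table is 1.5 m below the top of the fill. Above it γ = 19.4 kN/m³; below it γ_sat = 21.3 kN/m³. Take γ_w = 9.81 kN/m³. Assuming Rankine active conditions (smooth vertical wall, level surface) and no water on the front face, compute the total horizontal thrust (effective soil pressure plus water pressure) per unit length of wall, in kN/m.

K_a = tan²(45° − φ/2) = 0.3347.
γ' = 21.3 − 9.81 = 11.49 kN/m³. Depth below WT = 7.8 m.
σ'_h at WT = K_a γ d_w = 9.739 kPa; at base = 9.739 + K_a γ' × 7.8 = 39.73 kPa.
P₁ (0–1.5 m) = ½×9.739×1.5 = 7.304. P₂ (1.5–9.3 m) = ½(9.739+39.73)×7.8 = 192.9.
P_w = ½ γ_w h₂² = 0.5×9.81×7.8² = 298.4. Total = 7.304+192.9+298.4 = 498.7 kN/m.

499 kN/m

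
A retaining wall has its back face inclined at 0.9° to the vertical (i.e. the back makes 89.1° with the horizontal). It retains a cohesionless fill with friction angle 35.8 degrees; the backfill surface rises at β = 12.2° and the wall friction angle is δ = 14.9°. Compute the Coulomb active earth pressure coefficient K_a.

0.283

K_a = sin²(α+φ) / [sin²α · sin(α−δ) · (1 + √{sin(φ+δ)sin(φ−β) / (sin(α−δ)sin(α+β))})²].
With α = 89.1°, φ = 35.8°, δ = 14.9°, β = 12.2°: K_a = 0.2826.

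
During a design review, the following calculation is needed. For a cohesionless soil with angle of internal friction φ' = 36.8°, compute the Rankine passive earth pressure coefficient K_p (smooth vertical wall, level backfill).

3.99

K_p = (1 + sin φ)/(1 − sin φ) = tan²(45° + 36.8°/2) = 3.988.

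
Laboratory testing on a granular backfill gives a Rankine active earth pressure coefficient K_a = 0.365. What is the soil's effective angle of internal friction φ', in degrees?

27.7°

K_a = tan²(45° − φ/2) ⇒ 45° − φ/2 = arctan(√0.365) = 31.14°.
φ = 2(45° − 31.14°) = 27.72°.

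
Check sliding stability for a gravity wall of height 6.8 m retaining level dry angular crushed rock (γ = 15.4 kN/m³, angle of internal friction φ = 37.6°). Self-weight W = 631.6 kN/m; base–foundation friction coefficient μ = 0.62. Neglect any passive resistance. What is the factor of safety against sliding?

4.54

K_a = tan²(45° − 37.6°/2) = 0.2421.
P_a = ½K_aγH² = 0.5×0.2421×15.4×6.8² = 86.21 kN/m, acting at H/3 = 2.267 m above the base.
FS_sliding = μW / P_a = 0.62×631.6 / 86.21 = 4.542.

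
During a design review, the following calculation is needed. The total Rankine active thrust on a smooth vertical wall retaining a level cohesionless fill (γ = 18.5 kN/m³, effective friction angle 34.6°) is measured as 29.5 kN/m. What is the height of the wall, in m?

3.40 m

K_a = 0.2756. P_a = ½ K_a γ H² ⇒ H = √(2P_a/(K_a γ)).
H = √(2×29.5/(0.2756×18.5)) = 3.402 m.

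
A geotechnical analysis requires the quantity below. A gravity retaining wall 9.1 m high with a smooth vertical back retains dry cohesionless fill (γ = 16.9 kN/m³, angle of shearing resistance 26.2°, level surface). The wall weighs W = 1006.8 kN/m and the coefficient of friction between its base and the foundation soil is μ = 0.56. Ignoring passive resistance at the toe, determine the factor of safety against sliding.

K_a = tan²(45° − 26.2°/2) = 0.3874.
P_a = ½K_aγH² = 0.5×0.3874×16.9×9.1² = 271.1 kN/m, acting at H/3 = 3.033 m above the base.
FS_sliding = μW / P_a = 0.56×1006.8 / 271.1 = 2.080.

2.08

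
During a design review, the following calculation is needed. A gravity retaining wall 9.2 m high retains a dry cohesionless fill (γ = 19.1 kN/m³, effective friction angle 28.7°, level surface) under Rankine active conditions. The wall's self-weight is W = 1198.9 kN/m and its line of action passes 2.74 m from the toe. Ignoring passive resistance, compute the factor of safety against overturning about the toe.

3.77

K_a = tan²(45° − 28.7°/2) = 0.3511.
P_a = ½K_aγH² = 0.5×0.3511×19.1×9.2² = 283.8 kN/m, acting at H/3 = 3.067 m above the base.
Overturning moment M_o = P_a × H/3 = 283.8 × 3.067 = 870.4.
Resisting moment M_r = W × 2.74 = 1198.9 × 2.74 = 3285.
FS_overturning = M_r/M_o = 3285/870.4 = 3.774.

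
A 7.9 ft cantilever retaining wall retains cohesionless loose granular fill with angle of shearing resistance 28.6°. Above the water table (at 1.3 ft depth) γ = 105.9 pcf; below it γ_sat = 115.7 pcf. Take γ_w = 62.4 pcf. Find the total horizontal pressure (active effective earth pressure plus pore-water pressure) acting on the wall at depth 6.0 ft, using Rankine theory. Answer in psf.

430 psf

K_a = (1 − sin φ)/(1 + sin φ) = 0.3525.
γ' = 115.7 − 62.4 = 53.30 pcf.
Effective vertical stress at 6.0 ft: σ'_v = 105.9×1.3 + 53.30×4.70 = 388.2 psf.
σ'_h = K_a σ'_v = 0.3525 × 388.2 = 136.9 psf; u = γ_w × 4.70 = 293.3 psf.
Total σ_h = 136.9 + 293.3 = 430.1 psf.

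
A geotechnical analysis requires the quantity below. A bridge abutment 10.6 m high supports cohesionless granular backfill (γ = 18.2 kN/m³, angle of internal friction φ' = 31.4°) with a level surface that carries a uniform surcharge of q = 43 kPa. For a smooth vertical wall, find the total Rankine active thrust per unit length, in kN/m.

466 kN/m

K_a = tan²(45° − φ/2) = 0.3149.
Soil triangle: ½ K_a γ H² = 0.5×0.3149×18.2×10.6² = 322.0 kN/m.
Surcharge rectangle: K_a q H = 0.3149×43×10.6 = 143.5 kN/m.
Total = 322.0 + 143.5 = 465.5 kN/m.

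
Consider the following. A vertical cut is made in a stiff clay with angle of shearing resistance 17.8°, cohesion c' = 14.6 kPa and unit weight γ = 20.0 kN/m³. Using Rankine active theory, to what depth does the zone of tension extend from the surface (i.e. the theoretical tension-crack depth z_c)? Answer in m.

2.00 m

K_a = tan²(45° − 17.8°/2) = 0.5318; √K_a = 0.7292.
The active pressure is zero where K_a γ z = 2c√K_a, so z_c = 2c/(γ√K_a) = 2×14.6/(20.0×0.7292) = 2.002 m.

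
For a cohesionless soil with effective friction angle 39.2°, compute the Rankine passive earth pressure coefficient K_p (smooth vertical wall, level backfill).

4.44

K_p = (1 + sin φ)/(1 − sin φ) = tan²(45° + 39.2°/2) = 4.435.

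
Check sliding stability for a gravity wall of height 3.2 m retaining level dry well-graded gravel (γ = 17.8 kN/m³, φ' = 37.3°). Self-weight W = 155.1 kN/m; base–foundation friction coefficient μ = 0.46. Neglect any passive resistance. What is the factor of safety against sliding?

3.19

K_a = tan²(45° − 37.3°/2) = 0.2453.
P_a = ½K_aγH² = 0.5×0.2453×17.8×3.2² = 22.36 kN/m, acting at H/3 = 1.067 m above the base.
FS_sliding = μW / P_a = 0.46×155.1 / 22.36 = 3.191.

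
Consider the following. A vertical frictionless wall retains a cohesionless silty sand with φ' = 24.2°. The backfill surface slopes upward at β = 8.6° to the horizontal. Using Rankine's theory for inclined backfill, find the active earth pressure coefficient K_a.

K_a = cos β · (cos β − √(cos²β − cos²φ)) / (cos β + √(cos²β − cos²φ)).
cos β = 0.9888, cos φ = 0.9121, √(cos²β − cos²φ) = 0.3817.
K_a = 0.9888 × (0.9888 − 0.3817)/(0.9888 + 0.3817) = 0.4380.

0.438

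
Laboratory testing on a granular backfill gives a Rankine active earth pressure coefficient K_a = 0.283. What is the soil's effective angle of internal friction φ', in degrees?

34.0°

K_a = tan²(45° − φ/2) ⇒ 45° − φ/2 = arctan(√0.283) = 28.01°.
φ = 2(45° − 28.01°) = 33.98°.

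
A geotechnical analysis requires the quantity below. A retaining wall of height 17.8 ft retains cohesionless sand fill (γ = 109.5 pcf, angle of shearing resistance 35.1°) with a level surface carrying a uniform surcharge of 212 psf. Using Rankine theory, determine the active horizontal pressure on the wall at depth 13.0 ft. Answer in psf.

441 psf

K_a = (1 − sin φ)/(1 + sin φ) = 0.2698.
σ_v = γz + q = 109.5 × 13.0 + 212 = 1636 psf.
σ_h = K_a σ_v = 0.2698 × 1636 = 441.3 psf.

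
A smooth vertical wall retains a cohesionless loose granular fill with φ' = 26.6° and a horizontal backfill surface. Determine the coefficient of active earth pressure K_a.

K_a = tan²(45° − φ/2) = tan²(31.70°) = 0.3814.

0.381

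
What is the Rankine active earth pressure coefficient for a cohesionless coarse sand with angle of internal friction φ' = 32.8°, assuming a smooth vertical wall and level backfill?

K_a = (1 − sin φ)/(1 + sin φ) = (1 − sin 32.8°)/(1 + sin 32.8°) = 0.2973.

0.297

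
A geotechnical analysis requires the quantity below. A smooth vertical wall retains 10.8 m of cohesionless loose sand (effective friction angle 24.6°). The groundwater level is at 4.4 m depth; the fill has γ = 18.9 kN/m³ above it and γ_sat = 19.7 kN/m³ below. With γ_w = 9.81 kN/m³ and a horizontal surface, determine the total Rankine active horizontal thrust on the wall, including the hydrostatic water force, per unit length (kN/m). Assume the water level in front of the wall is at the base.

579 kN/m

K_a = tan²(45° − φ/2) = 0.4121.
γ' = 19.7 − 9.81 = 9.890 kN/m³. Depth below WT = 6.4 m.
σ'_h at WT = K_a γ d_w = 34.27 kPa; at base = 34.27 + K_a γ' × 6.4 = 60.36 kPa.
P₁ (0–4.4 m) = ½×34.27×4.4 = 75.40. P₂ (4.4–10.8 m) = ½(34.27+60.36)×6.4 = 302.8.
P_w = ½ γ_w h₂² = 0.5×9.81×6.4² = 200.9. Total = 75.40+302.8+200.9 = 579.1 kN/m.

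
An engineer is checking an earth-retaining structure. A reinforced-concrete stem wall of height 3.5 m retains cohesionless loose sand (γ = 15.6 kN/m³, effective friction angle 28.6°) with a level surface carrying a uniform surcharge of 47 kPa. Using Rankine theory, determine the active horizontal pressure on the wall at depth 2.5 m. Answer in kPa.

30.3 kPa

K_a = (1 − sin φ)/(1 + sin φ) = 0.3525.
σ_v = γz + q = 15.6 × 2.5 + 47 = 86.00 kPa.
σ_h = K_a σ_v = 0.3525 × 86.00 = 30.32 kPa.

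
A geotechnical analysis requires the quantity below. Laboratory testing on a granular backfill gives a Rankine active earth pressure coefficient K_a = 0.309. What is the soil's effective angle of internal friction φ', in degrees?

K_a = tan²(45° − φ/2) ⇒ 45° − φ/2 = arctan(√0.309) = 29.07°.
φ = 2(45° − 29.07°) = 31.86°.

31.9°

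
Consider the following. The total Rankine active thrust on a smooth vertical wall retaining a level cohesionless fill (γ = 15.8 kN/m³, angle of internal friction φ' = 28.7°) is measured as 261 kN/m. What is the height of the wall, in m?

K_a = 0.3511. P_a = ½ K_a γ H² ⇒ H = √(2P_a/(K_a γ)).
H = √(2×261/(0.3511×15.8)) = 9.700 m.

9.70 m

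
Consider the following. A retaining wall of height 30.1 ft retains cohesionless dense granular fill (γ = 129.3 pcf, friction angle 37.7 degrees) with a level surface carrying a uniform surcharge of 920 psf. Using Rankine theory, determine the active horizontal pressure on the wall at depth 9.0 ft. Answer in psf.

K_a = (1 − sin φ)/(1 + sin φ) = 0.2411.
σ_v = γz + q = 129.3 × 9.0 + 920 = 2084 psf.
σ_h = K_a σ_v = 0.2411 × 2084 = 502.3 psf.

502 psf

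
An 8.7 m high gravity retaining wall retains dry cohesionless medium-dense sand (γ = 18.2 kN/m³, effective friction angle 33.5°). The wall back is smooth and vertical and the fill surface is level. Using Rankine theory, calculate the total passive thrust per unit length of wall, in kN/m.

2390 kN/m

K_p = tan²(45° + φ/2) = 3.464.
P_p = ½ K_p γ H² = 0.5 × 3.464 × 18.2 × 8.7² = 2386 kN/m.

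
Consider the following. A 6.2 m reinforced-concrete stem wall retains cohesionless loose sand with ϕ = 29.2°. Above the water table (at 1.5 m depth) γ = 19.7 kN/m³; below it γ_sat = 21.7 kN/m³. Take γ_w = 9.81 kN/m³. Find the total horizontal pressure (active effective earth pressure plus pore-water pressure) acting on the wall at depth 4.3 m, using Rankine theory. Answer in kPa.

K_a = (1 − sin φ)/(1 + sin φ) = 0.3442.
γ' = 21.7 − 9.81 = 11.89 kN/m³.
Effective vertical stress at 4.3 m: σ'_v = 19.7×1.5 + 11.89×2.80 = 62.84 kPa.
σ'_h = K_a σ'_v = 0.3442 × 62.84 = 21.63 kPa; u = γ_w × 2.80 = 27.47 kPa.
Total σ_h = 21.63 + 27.47 = 49.10 kPa.

49.1 kPa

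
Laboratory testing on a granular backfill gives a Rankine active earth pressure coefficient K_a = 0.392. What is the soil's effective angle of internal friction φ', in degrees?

25.9°

K_a = tan²(45° − φ/2) ⇒ 45° − φ/2 = arctan(√0.392) = 32.05°.
φ = 2(45° − 32.05°) = 25.90°.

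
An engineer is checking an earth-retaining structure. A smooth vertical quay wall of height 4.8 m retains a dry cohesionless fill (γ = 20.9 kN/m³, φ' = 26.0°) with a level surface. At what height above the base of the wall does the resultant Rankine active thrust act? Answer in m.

K_a = 0.3905.
The pressure distribution is triangular, so the resultant acts at H/3 above the base = 4.8/3 = 1.600 m.

1.60 m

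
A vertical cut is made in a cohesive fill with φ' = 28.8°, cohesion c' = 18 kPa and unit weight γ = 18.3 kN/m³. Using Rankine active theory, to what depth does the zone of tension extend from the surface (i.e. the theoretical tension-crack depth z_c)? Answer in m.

K_a = tan²(45° − 28.8°/2) = 0.3498; √K_a = 0.5914.
The active pressure is zero where K_a γ z = 2c√K_a, so z_c = 2c/(γ√K_a) = 2×18/(18.3×0.5914) = 3.326 m.

3.33 m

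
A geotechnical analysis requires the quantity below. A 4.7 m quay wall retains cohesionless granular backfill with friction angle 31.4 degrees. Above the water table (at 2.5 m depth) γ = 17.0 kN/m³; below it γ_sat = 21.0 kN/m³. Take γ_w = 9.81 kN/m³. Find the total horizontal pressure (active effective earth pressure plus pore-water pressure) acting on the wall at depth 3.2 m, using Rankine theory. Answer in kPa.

K_a = (1 − sin φ)/(1 + sin φ) = 0.3149.
γ' = 21.0 − 9.81 = 11.19 kN/m³.
Effective vertical stress at 3.2 m: σ'_v = 17.0×2.5 + 11.19×0.700 = 50.33 kPa.
σ'_h = K_a σ'_v = 0.3149 × 50.33 = 15.85 kPa; u = γ_w × 0.700 = 6.867 kPa.
Total σ_h = 15.85 + 6.867 = 22.72 kPa.

22.7 kPa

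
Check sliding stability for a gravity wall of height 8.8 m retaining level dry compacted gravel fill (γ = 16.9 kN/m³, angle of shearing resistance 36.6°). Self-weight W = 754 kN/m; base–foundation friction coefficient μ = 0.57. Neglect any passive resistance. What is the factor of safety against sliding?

K_a = tan²(45° − 36.6°/2) = 0.2530.
P_a = ½K_aγH² = 0.5×0.2530×16.9×8.8² = 165.5 kN/m, acting at H/3 = 2.933 m above the base.
FS_sliding = μW / P_a = 0.57×754 / 165.5 = 2.596.

2.60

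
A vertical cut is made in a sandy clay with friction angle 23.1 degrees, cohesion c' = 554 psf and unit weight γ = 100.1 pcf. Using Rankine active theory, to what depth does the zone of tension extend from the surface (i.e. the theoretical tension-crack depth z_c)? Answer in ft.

K_a = tan²(45° − 23.1°/2) = 0.4364; √K_a = 0.6606.
The active pressure is zero where K_a γ z = 2c√K_a, so z_c = 2c/(γ√K_a) = 2×554/(100.1×0.6606) = 16.76 ft.

16.8 ft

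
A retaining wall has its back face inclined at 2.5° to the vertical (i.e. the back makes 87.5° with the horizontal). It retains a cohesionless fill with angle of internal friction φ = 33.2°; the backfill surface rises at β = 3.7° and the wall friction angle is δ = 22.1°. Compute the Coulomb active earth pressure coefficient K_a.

0.293

K_a = sin²(α+φ) / [sin²α · sin(α−δ) · (1 + √{sin(φ+δ)sin(φ−β) / (sin(α−δ)sin(α+β))})²].
With α = 87.5°, φ = 33.2°, δ = 22.1°, β = 3.7°: K_a = 0.2931.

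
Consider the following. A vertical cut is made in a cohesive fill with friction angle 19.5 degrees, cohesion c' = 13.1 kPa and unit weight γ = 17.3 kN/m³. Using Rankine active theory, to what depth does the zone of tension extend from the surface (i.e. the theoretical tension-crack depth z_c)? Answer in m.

K_a = tan²(45° − 19.5°/2) = 0.4995; √K_a = 0.7067.
The active pressure is zero where K_a γ z = 2c√K_a, so z_c = 2c/(γ√K_a) = 2×13.1/(17.3×0.7067) = 2.143 m.

2.14 m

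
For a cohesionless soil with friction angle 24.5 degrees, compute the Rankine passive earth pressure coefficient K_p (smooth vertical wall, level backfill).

K_p = (1 + sin φ)/(1 − sin φ) = tan²(45° + 24.5°/2) = 2.417.

2.42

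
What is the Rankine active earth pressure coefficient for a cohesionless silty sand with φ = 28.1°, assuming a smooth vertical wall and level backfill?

K_a = (1 − sin φ)/(1 + sin φ) = (1 − sin 28.1°)/(1 + sin 28.1°) = 0.3596.

0.360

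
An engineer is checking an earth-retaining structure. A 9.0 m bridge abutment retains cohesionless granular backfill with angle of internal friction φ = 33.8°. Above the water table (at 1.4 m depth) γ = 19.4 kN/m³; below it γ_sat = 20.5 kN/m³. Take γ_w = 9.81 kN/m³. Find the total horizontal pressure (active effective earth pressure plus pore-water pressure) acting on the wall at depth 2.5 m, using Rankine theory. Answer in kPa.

21.9 kPa

K_a = (1 − sin φ)/(1 + sin φ) = 0.2851.
γ' = 20.5 − 9.81 = 10.69 kN/m³.
Effective vertical stress at 2.5 m: σ'_v = 19.4×1.4 + 10.69×1.10 = 38.92 kPa.
σ'_h = K_a σ'_v = 0.2851 × 38.92 = 11.10 kPa; u = γ_w × 1.10 = 10.79 kPa.
Total σ_h = 11.10 + 10.79 = 21.89 kPa.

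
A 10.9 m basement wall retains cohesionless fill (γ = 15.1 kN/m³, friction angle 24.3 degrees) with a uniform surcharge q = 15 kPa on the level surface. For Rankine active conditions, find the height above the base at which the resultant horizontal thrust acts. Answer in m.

K_a = 0.4169.
Triangular part P₁ = ½K_aγH² = 374.0 at H/3 = 3.633 m; rectangular part P₂ = K_a q H = 68.17 at H/2 = 5.450 m.
ȳ = (P₁·3.633 + P₂·5.450)/(P₁+P₂) = 3.913 m.

3.91 m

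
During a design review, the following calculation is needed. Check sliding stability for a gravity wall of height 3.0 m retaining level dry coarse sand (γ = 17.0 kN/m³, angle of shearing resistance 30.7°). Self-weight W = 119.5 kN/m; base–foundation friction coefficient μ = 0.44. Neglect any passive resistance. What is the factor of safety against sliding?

2.12

K_a = tan²(45° − 30.7°/2) = 0.3240.
P_a = ½K_aγH² = 0.5×0.3240×17.0×3.0² = 24.79 kN/m, acting at H/3 = 1.000 m above the base.
FS_sliding = μW / P_a = 0.44×119.5 / 24.79 = 2.121.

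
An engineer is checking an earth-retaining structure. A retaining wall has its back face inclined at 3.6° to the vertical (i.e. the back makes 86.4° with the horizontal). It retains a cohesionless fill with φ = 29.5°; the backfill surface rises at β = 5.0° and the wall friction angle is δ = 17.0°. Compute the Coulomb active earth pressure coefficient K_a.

K_a = sin²(α+φ) / [sin²α · sin(α−δ) · (1 + √{sin(φ+δ)sin(φ−β) / (sin(α−δ)sin(α+β))})²].
With α = 86.4°, φ = 29.5°, δ = 17.0°, β = 5.0°: K_a = 0.3535.

0.353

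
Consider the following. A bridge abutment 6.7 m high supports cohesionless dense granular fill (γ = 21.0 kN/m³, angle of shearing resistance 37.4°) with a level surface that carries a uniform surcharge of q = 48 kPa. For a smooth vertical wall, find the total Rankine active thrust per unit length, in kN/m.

K_a = tan²(45° − φ/2) = 0.2443.
Soil triangle: ½ K_a γ H² = 0.5×0.2443×21.0×6.7² = 115.1 kN/m.
Surcharge rectangle: K_a q H = 0.2443×48×6.7 = 78.56 kN/m.
Total = 115.1 + 78.56 = 193.7 kN/m.

194 kN/m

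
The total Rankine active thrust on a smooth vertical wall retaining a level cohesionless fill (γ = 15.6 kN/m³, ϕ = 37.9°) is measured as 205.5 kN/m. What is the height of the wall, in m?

K_a = 0.2389. P_a = ½ K_a γ H² ⇒ H = √(2P_a/(K_a γ)).
H = √(2×205.5/(0.2389×15.6)) = 10.50 m.

10.5 m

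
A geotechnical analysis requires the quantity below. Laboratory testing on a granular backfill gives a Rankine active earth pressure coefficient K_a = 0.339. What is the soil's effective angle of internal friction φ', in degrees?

29.6°

K_a = tan²(45° − φ/2) ⇒ 45° − φ/2 = arctan(√0.339) = 30.21°.
φ = 2(45° − 30.21°) = 29.58°.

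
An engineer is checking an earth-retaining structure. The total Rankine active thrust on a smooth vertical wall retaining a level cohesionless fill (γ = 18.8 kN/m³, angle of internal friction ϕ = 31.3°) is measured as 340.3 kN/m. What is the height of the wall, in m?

K_a = 0.3162. P_a = ½ K_a γ H² ⇒ H = √(2P_a/(K_a γ)).
H = √(2×340.3/(0.3162×18.8)) = 10.70 m.

10.7 m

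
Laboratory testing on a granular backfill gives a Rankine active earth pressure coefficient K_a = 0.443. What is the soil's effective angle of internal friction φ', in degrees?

22.7°

K_a = tan²(45° − φ/2) ⇒ 45° − φ/2 = arctan(√0.443) = 33.65°.
φ = 2(45° − 33.65°) = 22.71°.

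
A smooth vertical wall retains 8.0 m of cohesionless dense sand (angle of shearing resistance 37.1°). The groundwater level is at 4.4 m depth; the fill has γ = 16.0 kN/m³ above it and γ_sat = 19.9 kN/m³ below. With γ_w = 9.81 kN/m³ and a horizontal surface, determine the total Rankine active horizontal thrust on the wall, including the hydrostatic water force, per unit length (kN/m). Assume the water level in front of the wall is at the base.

181 kN/m

K_a = tan²(45° − φ/2) = 0.2475.
γ' = 19.9 − 9.81 = 10.09 kN/m³. Depth below WT = 3.6 m.
σ'_h at WT = K_a γ d_w = 17.42 kPa; at base = 17.42 + K_a γ' × 3.6 = 26.41 kPa.
P₁ (0–4.4 m) = ½×17.42×4.4 = 38.33. P₂ (4.4–8.0 m) = ½(17.42+26.41)×3.6 = 78.91.
P_w = ½ γ_w h₂² = 0.5×9.81×3.6² = 63.57. Total = 38.33+78.91+63.57 = 180.8 kN/m.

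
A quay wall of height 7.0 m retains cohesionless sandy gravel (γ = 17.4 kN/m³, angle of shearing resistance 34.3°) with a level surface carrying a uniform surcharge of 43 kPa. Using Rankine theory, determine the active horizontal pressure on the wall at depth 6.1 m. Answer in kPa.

41.6 kPa

K_a = (1 − sin φ)/(1 + sin φ) = 0.2792.
σ_v = γz + q = 17.4 × 6.1 + 43 = 149.1 kPa.
σ_h = K_a σ_v = 0.2792 × 149.1 = 41.63 kPa.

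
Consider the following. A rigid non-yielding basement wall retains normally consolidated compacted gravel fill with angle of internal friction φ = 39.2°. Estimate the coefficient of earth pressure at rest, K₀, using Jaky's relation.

K₀ = 1 − sin φ' = 1 − sin 39.2° = 0.3680.

0.368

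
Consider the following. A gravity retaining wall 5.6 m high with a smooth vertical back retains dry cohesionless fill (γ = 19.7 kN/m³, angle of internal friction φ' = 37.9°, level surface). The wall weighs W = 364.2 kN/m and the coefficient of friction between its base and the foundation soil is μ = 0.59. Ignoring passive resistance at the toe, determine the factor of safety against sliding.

K_a = tan²(45° − 37.9°/2) = 0.2389.
P_a = ½K_aγH² = 0.5×0.2389×19.7×5.6² = 73.81 kN/m, acting at H/3 = 1.867 m above the base.
FS_sliding = μW / P_a = 0.59×364.2 / 73.81 = 2.911.

2.91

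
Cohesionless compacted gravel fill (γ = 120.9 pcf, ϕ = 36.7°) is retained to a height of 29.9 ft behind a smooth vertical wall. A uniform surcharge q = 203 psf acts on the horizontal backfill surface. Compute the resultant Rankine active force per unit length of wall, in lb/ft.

K_a = tan²(45° − φ/2) = 0.2519.
Soil triangle: ½ K_a γ H² = 0.5×0.2519×120.9×29.9² = 13610 lb/ft.
Surcharge rectangle: K_a q H = 0.2519×203×29.9 = 1529 lb/ft.
Total = 13610 + 1529 = 15140 lb/ft.

15100 lb/ft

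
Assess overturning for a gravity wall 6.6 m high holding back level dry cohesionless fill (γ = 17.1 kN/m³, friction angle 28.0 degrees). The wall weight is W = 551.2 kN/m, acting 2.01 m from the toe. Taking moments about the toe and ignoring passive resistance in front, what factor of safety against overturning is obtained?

3.75

K_a = tan²(45° − 28.0°/2) = 0.3610.
P_a = ½K_aγH² = 0.5×0.3610×17.1×6.6² = 134.5 kN/m, acting at H/3 = 2.200 m above the base.
Overturning moment M_o = P_a × H/3 = 134.5 × 2.200 = 295.8.
Resisting moment M_r = W × 2.01 = 551.2 × 2.01 = 1108.
FS_overturning = M_r/M_o = 1108/295.8 = 3.745.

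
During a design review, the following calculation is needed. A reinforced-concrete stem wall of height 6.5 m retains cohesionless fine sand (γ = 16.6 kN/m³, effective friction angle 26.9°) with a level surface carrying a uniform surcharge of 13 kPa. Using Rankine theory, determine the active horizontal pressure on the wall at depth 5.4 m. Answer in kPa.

38.7 kPa

K_a = (1 − sin φ)/(1 + sin φ) = 0.3770.
σ_v = γz + q = 16.6 × 5.4 + 13 = 102.6 kPa.
σ_h = K_a σ_v = 0.3770 × 102.6 = 38.70 kPa.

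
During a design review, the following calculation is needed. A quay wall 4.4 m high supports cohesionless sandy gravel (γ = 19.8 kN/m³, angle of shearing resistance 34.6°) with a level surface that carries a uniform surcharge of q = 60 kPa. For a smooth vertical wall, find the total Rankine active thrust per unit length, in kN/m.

K_a = tan²(45° − φ/2) = 0.2756.
Soil triangle: ½ K_a γ H² = 0.5×0.2756×19.8×4.4² = 52.83 kN/m.
Surcharge rectangle: K_a q H = 0.2756×60×4.4 = 72.77 kN/m.
Total = 52.83 + 72.77 = 125.6 kN/m.

126 kN/m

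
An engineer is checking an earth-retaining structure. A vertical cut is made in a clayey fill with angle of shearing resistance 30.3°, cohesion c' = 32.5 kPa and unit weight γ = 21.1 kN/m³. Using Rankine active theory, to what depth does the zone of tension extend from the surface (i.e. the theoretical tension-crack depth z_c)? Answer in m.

5.37 m

K_a = tan²(45° − 30.3°/2) = 0.3293; √K_a = 0.5739.
The active pressure is zero where K_a γ z = 2c√K_a, so z_c = 2c/(γ√K_a) = 2×32.5/(21.1×0.5739) = 5.368 m.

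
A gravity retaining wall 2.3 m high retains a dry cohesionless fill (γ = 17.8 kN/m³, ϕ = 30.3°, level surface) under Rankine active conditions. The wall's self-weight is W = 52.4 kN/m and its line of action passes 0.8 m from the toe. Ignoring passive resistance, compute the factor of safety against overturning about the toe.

3.53

K_a = tan²(45° − 30.3°/2) = 0.3293.
P_a = ½K_aγH² = 0.5×0.3293×17.8×2.3² = 15.50 kN/m, acting at H/3 = 0.7667 m above the base.
Overturning moment M_o = P_a × H/3 = 15.50 × 0.7667 = 11.89.
Resisting moment M_r = W × 0.8 = 52.4 × 0.8 = 41.92.
FS_overturning = M_r/M_o = 41.92/11.89 = 3.527.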